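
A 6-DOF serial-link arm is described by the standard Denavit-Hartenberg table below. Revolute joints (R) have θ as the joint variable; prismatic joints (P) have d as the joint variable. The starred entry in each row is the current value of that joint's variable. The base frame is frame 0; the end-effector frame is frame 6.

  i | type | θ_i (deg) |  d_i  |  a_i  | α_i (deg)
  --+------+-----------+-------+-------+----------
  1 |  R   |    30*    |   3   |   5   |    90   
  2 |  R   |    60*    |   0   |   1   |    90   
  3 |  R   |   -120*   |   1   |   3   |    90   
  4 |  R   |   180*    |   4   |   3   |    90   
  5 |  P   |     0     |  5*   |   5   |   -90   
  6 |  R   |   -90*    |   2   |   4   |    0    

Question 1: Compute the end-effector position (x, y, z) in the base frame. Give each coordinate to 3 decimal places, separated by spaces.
after link 1: o_1 = (4.3301, 2.5000, 3.0000)
after link 2: o_2 = (4.7631, 2.7500, 3.8660)
after link 3: o_3 = (3.5646, 5.0580, 2.0670)
after link 4: o_4 = (5.0131, 0.5849, 0.3660)
after link 5: o_5 = (12.0107, -0.3750, 0.0311)
after link 6: o_6 = (14.7607, 0.0580, -3.4689)

14.761 0.058 -3.469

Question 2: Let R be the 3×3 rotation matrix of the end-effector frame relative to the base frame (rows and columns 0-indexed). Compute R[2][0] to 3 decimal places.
-0.500

End-effector x-axis (col 0 of R) = (0.7500,0.4330,-0.5000)
R[2][0] = -0.5000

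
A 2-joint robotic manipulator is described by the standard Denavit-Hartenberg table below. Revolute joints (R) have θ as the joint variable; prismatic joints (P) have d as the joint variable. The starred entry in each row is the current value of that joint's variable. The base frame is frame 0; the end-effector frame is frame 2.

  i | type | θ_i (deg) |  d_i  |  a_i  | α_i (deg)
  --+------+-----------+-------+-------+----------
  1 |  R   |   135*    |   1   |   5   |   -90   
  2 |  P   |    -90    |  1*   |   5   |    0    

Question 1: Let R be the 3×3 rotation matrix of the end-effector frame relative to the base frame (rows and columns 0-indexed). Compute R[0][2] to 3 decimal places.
End-effector z-axis (col 2 of R) = (-0.7071,-0.7071,0.0000)
R[0][2] = -0.7071

-0.707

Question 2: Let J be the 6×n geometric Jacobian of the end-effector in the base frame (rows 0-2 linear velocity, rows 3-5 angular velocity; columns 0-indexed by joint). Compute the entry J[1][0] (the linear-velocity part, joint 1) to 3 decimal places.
-4.243

axis z_0 = ẑ; lever o_n−o_0 = (-4.2426,2.8284,6.0000)
cross product → J_v[:, 0] = (-2.8284,-4.2426,0.0000)
J_ω[:, 0] = z_0
entry J[1][0] = -4.2426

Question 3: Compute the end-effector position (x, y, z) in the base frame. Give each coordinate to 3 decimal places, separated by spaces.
-4.243 2.828 6.000

after link 1: o_1 = (-3.5355, 3.5355, 1.0000)
after link 2: o_2 = (-4.2426, 2.8284, 6.0000)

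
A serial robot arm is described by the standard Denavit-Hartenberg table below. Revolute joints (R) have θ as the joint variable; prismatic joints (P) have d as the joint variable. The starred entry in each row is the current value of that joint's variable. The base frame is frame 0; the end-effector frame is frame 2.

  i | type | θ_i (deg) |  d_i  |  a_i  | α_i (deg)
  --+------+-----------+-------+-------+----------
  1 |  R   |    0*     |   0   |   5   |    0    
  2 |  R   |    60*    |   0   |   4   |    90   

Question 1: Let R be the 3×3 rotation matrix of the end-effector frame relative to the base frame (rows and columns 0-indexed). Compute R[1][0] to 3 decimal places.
End-effector x-axis (col 0 of R) = (0.5000,0.8660,0.0000)
R[1][0] = 0.8660

0.866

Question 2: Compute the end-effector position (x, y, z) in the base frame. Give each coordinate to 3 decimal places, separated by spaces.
7.000 3.464 0.000

after link 1: o_1 = (5.0000, 0.0000, 0.0000)
after link 2: o_2 = (7.0000, 3.4641, 0.0000)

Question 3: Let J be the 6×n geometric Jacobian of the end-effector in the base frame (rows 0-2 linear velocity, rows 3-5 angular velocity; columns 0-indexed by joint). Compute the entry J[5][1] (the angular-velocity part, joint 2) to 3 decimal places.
1.000

axis z_1 = (0.0000,0.0000,1.0000); lever o_n−o_1 = (2.0000,3.4641,0.0000)
cross product → J_v[:, 1] = (-3.4641,2.0000,0.0000)
J_ω[:, 1] = z_1
entry J[5][1] = 1.0000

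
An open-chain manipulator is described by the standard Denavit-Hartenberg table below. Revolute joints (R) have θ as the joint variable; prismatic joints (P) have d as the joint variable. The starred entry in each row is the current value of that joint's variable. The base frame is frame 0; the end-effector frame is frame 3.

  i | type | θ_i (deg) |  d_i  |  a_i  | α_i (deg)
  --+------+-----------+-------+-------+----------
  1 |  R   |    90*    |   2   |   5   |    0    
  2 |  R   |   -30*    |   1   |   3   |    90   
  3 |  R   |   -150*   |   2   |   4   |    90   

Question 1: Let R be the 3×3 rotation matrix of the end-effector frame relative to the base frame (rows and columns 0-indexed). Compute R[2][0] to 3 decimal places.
-0.500

End-effector x-axis (col 0 of R) = (-0.4330,-0.7500,-0.5000)
R[2][0] = -0.5000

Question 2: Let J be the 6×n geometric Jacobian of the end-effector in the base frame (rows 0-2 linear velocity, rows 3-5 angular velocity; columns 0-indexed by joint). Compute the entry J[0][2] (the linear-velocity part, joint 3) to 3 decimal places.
1.000

axis z_2 = (0.8660,-0.5000,0.0000); lever o_n−o_2 = (0.0000,-4.0000,-2.0000)
cross product → J_v[:, 2] = (1.0000,1.7321,-3.4641)
J_ω[:, 2] = z_2
entry J[0][2] = 1.0000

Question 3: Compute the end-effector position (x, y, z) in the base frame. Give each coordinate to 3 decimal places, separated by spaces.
after link 1: o_1 = (0.0000, 5.0000, 2.0000)
after link 2: o_2 = (1.5000, 7.5981, 3.0000)
after link 3: o_3 = (1.5000, 3.5981, 1.0000)

1.500 3.598 1.000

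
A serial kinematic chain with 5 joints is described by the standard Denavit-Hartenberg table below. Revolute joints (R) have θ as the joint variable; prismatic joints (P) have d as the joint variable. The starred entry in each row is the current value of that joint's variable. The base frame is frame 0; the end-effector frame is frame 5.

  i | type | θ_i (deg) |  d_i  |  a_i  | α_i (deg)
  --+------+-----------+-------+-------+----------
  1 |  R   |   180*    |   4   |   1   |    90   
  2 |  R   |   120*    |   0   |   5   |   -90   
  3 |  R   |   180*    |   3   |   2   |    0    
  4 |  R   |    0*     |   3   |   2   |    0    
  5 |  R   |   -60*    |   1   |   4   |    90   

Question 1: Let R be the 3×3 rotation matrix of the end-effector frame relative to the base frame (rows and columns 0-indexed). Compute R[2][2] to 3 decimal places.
End-effector z-axis (col 2 of R) = (0.4330,-0.5000,0.7500)
R[2][2] = 0.7500

0.750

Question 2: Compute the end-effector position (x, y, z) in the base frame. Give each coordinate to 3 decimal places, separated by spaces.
4.562 -3.464 -0.366

after link 1: o_1 = (-1.0000, 0.0000, 4.0000)
after link 2: o_2 = (1.5000, -0.0000, 8.3301)
after link 3: o_3 = (3.0981, -0.0000, 5.0981)
after link 4: o_4 = (4.6962, -0.0000, 1.8660)
after link 5: o_5 = (4.5622, -3.4641, -0.3660)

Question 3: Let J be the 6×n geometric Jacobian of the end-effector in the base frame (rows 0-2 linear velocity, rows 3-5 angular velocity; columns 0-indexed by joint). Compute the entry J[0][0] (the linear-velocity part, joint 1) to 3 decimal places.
axis z_0 = ẑ; lever o_n−o_0 = (4.5622,-3.4641,-0.3660)
cross product → J_v[:, 0] = (3.4641,4.5622,-0.0000)
J_ω[:, 0] = z_0
entry J[0][0] = 3.4641

3.464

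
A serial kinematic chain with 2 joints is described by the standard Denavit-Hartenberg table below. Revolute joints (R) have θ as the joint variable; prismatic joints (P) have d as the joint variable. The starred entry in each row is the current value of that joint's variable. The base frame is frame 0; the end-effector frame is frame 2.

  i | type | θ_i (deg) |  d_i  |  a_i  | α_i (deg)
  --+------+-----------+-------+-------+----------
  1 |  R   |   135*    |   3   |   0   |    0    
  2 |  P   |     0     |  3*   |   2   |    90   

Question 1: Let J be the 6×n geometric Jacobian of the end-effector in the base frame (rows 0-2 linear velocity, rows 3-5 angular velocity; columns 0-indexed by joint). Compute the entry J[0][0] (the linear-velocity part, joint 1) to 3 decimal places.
axis z_0 = ẑ; lever o_n−o_0 = (-1.4142,1.4142,6.0000)
cross product → J_v[:, 0] = (-1.4142,-1.4142,0.0000)
J_ω[:, 0] = z_0
entry J[0][0] = -1.4142

-1.414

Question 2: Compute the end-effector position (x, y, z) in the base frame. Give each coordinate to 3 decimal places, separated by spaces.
-1.414 1.414 6.000

after link 1: o_1 = (0.0000, 0.0000, 3.0000)
after link 2: o_2 = (-1.4142, 1.4142, 6.0000)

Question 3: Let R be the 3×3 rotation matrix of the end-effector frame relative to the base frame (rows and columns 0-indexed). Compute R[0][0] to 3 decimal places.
-0.707

End-effector x-axis (col 0 of R) = (-0.7071,0.7071,0.0000)
R[0][0] = -0.7071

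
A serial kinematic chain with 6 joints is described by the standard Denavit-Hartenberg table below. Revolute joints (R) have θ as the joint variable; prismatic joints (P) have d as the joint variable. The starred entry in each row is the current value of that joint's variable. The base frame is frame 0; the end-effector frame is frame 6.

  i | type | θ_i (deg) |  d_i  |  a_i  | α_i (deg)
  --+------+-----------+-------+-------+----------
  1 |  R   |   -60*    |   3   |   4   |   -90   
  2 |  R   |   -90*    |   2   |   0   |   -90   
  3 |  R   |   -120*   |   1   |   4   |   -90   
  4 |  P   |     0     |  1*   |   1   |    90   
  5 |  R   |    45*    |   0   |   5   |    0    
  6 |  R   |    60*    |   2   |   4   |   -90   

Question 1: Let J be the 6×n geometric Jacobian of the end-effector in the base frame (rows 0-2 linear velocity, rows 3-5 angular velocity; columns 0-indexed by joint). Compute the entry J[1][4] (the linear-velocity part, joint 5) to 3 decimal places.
-2.579

axis z_4 = (0.5000,-0.8660,-0.0000); lever o_n−o_4 = (6.0792,1.2004,5.1578)
cross product → J_v[:, 4] = (-4.4668,-2.5789,5.8649)
J_ω[:, 4] = z_4
entry J[1][4] = -2.5789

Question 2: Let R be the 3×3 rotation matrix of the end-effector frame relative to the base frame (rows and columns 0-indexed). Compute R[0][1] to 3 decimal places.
End-effector y-axis (col 1 of R) = (-0.5000,0.8660,0.0000)
R[0][1] = -0.5000

-0.500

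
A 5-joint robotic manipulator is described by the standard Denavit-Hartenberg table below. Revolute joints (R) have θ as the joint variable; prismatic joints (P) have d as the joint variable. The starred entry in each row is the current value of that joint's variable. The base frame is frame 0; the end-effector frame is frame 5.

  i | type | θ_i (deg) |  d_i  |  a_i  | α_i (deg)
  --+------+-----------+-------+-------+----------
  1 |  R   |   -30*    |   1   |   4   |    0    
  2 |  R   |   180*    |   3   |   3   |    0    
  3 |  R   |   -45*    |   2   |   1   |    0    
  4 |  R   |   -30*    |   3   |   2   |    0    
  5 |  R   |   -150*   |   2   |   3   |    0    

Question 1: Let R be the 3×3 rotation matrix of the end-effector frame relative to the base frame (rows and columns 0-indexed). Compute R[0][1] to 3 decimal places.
End-effector y-axis (col 1 of R) = (0.9659,0.2588,0.0000)
R[0][1] = 0.9659

0.966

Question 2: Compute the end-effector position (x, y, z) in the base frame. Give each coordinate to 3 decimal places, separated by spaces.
1.901 -0.500 11.000

after link 1: o_1 = (3.4641, -2.0000, 1.0000)
after link 2: o_2 = (0.8660, -0.5000, 4.0000)
after link 3: o_3 = (0.6072, 0.4659, 6.0000)
after link 4: o_4 = (1.1248, 2.3978, 9.0000)
after link 5: o_5 = (1.9013, -0.5000, 11.0000)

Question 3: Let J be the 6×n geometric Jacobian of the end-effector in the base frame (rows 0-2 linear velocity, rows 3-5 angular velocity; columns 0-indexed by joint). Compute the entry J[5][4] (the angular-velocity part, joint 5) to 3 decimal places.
1.000

axis z_4 = (0.0000,0.0000,1.0000); lever o_n−o_4 = (0.7765,-2.8978,2.0000)
cross product → J_v[:, 4] = (2.8978,0.7765,-0.0000)
J_ω[:, 4] = z_4
entry J[5][4] = 1.0000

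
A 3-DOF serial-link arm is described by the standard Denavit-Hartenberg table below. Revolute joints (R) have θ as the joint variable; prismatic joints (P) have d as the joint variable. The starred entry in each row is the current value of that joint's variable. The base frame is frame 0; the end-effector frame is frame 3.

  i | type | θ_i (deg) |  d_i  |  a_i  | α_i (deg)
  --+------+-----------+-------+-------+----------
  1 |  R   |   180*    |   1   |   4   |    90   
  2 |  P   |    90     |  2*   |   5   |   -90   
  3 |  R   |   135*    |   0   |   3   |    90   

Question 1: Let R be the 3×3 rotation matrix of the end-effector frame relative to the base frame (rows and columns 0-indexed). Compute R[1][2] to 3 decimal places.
-0.707

End-effector z-axis (col 2 of R) = (-0.0000,-0.7071,0.7071)
R[1][2] = -0.7071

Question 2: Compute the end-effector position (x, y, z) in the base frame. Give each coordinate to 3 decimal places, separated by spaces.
after link 1: o_1 = (-4.0000, 0.0000, 1.0000)
after link 2: o_2 = (-4.0000, 2.0000, 6.0000)
after link 3: o_3 = (-4.0000, -0.1213, 3.8787)

-4.000 -0.121 3.879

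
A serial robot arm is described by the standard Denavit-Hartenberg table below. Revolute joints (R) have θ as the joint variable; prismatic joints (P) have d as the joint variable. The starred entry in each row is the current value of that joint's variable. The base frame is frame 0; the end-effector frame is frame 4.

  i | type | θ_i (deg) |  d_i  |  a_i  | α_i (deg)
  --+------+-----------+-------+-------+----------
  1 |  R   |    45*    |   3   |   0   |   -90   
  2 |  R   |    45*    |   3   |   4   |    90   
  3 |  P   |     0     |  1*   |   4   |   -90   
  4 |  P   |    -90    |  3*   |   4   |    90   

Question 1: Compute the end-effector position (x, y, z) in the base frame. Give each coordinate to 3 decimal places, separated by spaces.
after link 1: o_1 = (0.0000, 0.0000, 3.0000)
after link 2: o_2 = (-0.1213, 4.1213, 0.1716)
after link 3: o_3 = (2.3787, 6.6213, -1.9497)
after link 4: o_4 = (2.2574, 10.7426, 0.8787)

2.257 10.743 0.879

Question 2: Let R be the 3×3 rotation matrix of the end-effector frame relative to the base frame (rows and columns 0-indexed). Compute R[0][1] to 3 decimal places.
End-effector y-axis (col 1 of R) = (-0.7071,0.7071,0.0000)
R[0][1] = -0.7071

-0.707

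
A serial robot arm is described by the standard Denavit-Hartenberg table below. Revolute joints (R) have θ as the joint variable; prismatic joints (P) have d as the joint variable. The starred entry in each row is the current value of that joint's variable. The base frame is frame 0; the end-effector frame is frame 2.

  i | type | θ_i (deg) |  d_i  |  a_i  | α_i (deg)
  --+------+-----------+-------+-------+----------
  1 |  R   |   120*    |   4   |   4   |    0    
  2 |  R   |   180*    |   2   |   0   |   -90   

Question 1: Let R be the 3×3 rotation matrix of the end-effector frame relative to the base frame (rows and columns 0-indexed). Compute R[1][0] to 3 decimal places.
End-effector x-axis (col 0 of R) = (0.5000,-0.8660,0.0000)
R[1][0] = -0.8660

-0.866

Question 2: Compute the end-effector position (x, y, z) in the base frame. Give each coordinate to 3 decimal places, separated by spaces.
-2.000 3.464 6.000

after link 1: o_1 = (-2.0000, 3.4641, 4.0000)
after link 2: o_2 = (-2.0000, 3.4641, 6.0000)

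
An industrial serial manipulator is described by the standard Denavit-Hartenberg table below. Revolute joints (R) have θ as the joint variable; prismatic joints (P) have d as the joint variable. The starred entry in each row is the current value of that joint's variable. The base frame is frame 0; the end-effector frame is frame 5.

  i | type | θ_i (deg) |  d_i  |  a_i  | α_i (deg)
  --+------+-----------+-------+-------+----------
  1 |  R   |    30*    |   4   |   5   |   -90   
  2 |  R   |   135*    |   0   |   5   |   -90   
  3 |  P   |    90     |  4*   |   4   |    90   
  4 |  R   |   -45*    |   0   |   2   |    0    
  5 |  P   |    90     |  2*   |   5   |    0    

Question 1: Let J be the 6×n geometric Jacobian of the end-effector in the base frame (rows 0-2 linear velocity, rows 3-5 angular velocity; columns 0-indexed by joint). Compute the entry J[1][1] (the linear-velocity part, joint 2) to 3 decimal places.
axis z_1 = (-0.5000,0.8660,0.0000); lever o_n−o_1 = (-3.5603,-12.3898,-0.6213)
cross product → J_v[:, 1] = (-0.5381,-0.3107,9.2782)
J_ω[:, 1] = z_1
entry J[1][1] = -0.3107

-0.311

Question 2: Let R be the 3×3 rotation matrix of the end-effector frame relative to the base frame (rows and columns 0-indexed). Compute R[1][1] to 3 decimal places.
0.362

End-effector y-axis (col 1 of R) = (-0.7866,0.3624,0.5000)
R[1][1] = 0.3624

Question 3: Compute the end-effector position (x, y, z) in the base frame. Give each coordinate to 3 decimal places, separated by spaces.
after link 1: o_1 = (4.3301, 2.5000, 4.0000)
after link 2: o_2 = (1.2683, 0.7322, 0.4645)
after link 3: o_3 = (0.8188, -4.1461, 3.2929)
after link 4: o_4 = (2.3919, -4.8708, 2.2929)
after link 5: o_5 = (0.7699, -9.8898, 3.3787)

0.770 -9.890 3.379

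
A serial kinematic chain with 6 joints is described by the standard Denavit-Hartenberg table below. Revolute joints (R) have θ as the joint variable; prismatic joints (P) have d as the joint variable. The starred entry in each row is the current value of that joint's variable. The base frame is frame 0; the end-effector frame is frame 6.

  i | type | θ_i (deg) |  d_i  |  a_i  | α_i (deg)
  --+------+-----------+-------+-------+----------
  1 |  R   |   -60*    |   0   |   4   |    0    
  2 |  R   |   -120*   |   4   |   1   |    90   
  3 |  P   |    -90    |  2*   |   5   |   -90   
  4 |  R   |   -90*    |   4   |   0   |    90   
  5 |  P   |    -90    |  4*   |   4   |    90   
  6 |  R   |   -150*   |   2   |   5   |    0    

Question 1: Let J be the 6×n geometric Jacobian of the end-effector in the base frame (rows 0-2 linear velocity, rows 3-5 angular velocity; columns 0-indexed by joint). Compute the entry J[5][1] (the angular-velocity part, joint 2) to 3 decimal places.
axis z_1 = (0.0000,0.0000,1.0000); lever o_n−o_1 = (-5.3301,-0.0000,0.5000)
cross product → J_v[:, 1] = (0.0000,-5.3301,0.0000)
J_ω[:, 1] = z_1
entry J[5][1] = 1.0000

1.000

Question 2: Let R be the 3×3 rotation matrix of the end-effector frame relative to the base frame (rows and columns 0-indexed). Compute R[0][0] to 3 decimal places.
-0.866

End-effector x-axis (col 0 of R) = (-0.8660,-0.0000,-0.5000)
R[0][0] = -0.8660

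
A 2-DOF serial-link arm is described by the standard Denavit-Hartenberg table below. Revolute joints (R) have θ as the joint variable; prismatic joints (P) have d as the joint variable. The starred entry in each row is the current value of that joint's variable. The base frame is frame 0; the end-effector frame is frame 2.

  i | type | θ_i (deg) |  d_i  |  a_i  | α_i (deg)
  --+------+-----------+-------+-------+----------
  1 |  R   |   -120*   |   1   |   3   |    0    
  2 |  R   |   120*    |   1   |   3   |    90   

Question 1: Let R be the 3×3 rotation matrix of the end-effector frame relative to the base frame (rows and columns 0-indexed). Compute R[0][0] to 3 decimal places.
1.000

End-effector x-axis (col 0 of R) = (1.0000,0.0000,0.0000)
R[0][0] = 1.0000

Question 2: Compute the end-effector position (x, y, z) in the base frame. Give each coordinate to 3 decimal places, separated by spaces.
after link 1: o_1 = (-1.5000, -2.5981, 1.0000)
after link 2: o_2 = (1.5000, -2.5981, 2.0000)

1.500 -2.598 2.000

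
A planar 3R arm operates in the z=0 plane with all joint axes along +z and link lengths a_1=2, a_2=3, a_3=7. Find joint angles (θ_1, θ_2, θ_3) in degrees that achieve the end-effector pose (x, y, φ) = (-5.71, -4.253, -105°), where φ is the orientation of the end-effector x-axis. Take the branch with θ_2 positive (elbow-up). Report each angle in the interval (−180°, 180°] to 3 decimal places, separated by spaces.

120.019 44.975 90.006

wrist centre = target − a_3·(cos φ, sin φ) = (-3.8983, 2.5085)
cos θ_2 = (21.4890−2²−3²)/(2·2·3) = 0.7074; θ_2 = 44.9752° (elbow-up)
β = atan2(2.5085,-3.8983) = 147.2393°; ψ = atan2(2.1204,4.1222) = 27.2204°
θ_1 = β − ψ = 120.0189°
θ_3 = φ − θ_1 − θ_2 = 90.0060° (wrapped to (-180°,180°])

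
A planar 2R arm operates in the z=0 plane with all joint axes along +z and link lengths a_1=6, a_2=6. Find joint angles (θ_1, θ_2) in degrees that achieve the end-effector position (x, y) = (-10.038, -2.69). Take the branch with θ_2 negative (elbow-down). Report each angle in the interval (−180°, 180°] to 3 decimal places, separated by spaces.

-134.997 -60.002

cos θ_2 = (107.9975−6²−6²)/(2·6·6) = 0.5000; θ_2 = -60.0023° (elbow-down)
β = atan2(-2.6900,-10.0380) = -164.9983°; ψ = atan2(-5.1963,8.9998) = -30.0011°
θ_1 = β − ψ = -134.9971°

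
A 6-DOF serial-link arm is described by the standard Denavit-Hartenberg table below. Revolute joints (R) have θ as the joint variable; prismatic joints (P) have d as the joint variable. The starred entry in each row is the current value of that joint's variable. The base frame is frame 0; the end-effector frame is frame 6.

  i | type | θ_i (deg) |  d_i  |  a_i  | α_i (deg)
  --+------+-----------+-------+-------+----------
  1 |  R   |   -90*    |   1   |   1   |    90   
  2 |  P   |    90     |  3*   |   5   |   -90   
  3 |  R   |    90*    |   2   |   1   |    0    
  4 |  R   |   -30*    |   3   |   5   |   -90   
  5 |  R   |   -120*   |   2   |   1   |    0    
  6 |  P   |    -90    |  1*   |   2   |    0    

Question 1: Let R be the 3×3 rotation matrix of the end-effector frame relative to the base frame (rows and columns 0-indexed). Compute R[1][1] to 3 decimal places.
0.866

End-effector y-axis (col 1 of R) = (-0.4330,0.8660,-0.2500)
R[1][1] = 0.8660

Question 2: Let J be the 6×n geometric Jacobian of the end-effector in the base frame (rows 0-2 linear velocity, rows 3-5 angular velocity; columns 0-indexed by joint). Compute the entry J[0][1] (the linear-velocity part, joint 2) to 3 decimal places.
prismatic axis z_1 = (-1.0000,-0.0000,0.0000)
J_v[:, 1] = z_1; J_ω[:, 1] = (0,0,0)
entry J[0][1] = -1.0000

-1.000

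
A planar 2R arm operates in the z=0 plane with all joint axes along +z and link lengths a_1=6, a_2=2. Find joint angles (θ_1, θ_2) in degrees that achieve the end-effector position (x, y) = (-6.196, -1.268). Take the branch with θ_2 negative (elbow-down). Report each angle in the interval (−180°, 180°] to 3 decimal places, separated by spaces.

-149.999 -90.004

cos θ_2 = (39.9982−6²−2²)/(2·6·2) = -0.0001; θ_2 = -90.0042° (elbow-down)
β = atan2(-1.2680,-6.1960) = -168.4342°; ψ = atan2(-2.0000,5.9999) = -18.4354°
θ_1 = β − ψ = -149.9989°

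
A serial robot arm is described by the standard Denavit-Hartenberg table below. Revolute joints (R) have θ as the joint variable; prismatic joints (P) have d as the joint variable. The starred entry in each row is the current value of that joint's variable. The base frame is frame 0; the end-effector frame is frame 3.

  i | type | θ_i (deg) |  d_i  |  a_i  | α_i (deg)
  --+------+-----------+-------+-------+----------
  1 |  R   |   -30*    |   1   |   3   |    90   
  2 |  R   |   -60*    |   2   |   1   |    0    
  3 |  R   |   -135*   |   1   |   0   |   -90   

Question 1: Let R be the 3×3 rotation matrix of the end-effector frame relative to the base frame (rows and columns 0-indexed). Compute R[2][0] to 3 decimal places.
End-effector x-axis (col 0 of R) = (-0.8365,0.4830,0.2588)
R[2][0] = 0.2588

0.259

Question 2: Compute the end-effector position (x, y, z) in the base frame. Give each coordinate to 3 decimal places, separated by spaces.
1.531 -4.348 0.134

after link 1: o_1 = (2.5981, -1.5000, 1.0000)
after link 2: o_2 = (2.0311, -3.4821, 0.1340)
after link 3: o_3 = (1.5311, -4.3481, 0.1340)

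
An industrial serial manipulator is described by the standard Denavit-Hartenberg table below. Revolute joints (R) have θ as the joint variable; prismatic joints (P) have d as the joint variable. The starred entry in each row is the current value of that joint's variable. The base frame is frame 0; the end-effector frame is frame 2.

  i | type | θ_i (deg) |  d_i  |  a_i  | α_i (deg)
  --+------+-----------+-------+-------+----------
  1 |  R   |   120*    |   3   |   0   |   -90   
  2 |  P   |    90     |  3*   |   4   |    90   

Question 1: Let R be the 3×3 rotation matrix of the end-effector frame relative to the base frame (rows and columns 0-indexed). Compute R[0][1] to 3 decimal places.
End-effector y-axis (col 1 of R) = (-0.8660,-0.5000,0.0000)
R[0][1] = -0.8660

-0.866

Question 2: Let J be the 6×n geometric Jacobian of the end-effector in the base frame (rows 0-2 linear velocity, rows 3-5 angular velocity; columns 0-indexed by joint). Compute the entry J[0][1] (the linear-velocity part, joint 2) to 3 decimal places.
prismatic axis z_1 = (-0.8660,-0.5000,0.0000)
J_v[:, 1] = z_1; J_ω[:, 1] = (0,0,0)
entry J[0][1] = -0.8660

-0.866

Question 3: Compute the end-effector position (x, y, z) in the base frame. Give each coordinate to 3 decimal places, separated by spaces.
-2.598 -1.500 -1.000

after link 1: o_1 = (0.0000, 0.0000, 3.0000)
after link 2: o_2 = (-2.5981, -1.5000, -1.0000)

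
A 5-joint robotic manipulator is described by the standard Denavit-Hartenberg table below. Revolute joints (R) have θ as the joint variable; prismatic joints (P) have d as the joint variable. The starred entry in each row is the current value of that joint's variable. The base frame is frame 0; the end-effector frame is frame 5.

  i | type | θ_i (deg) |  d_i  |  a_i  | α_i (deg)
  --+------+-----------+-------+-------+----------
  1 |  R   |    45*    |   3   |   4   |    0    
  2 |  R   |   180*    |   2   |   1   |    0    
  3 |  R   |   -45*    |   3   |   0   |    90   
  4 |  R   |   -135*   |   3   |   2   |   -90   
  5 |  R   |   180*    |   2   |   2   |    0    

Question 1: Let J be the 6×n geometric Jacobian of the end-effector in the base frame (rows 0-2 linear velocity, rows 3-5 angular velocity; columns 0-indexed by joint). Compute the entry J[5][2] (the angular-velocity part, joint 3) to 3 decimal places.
1.000

axis z_2 = (0.0000,0.0000,1.0000); lever o_n−o_2 = (-1.4142,3.0000,1.5858)
cross product → J_v[:, 2] = (-3.0000,-1.4142,0.0000)
J_ω[:, 2] = z_2
entry J[5][2] = 1.0000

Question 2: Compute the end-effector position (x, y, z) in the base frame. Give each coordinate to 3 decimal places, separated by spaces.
0.707 5.121 6.586

after link 1: o_1 = (2.8284, 2.8284, 3.0000)
after link 2: o_2 = (2.1213, 2.1213, 5.0000)
after link 3: o_3 = (2.1213, 2.1213, 8.0000)
after link 4: o_4 = (3.5355, 5.1213, 6.5858)
after link 5: o_5 = (0.7071, 5.1213, 6.5858)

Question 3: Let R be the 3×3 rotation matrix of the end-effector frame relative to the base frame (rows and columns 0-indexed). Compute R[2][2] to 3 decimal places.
End-effector z-axis (col 2 of R) = (-0.7071,0.0000,-0.7071)
R[2][2] = -0.7071

-0.707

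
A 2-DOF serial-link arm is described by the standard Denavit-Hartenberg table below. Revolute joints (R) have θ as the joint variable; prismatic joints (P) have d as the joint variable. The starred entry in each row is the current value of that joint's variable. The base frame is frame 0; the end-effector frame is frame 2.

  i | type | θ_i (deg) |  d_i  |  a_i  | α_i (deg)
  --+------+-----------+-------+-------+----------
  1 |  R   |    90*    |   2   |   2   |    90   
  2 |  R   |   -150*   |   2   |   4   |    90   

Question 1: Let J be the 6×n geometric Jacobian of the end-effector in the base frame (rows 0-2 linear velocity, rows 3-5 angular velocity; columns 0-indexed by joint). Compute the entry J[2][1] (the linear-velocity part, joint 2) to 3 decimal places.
-3.464

axis z_1 = (1.0000,-0.0000,0.0000); lever o_n−o_1 = (2.0000,-3.4641,-2.0000)
cross product → J_v[:, 1] = (0.0000,2.0000,-3.4641)
J_ω[:, 1] = z_1
entry J[2][1] = -3.4641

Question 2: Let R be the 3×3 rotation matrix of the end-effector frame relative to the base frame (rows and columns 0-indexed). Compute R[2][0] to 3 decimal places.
-0.500

End-effector x-axis (col 0 of R) = (-0.0000,-0.8660,-0.5000)
R[2][0] = -0.5000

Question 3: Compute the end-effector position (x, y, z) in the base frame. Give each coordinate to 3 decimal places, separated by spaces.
2.000 -1.464 0.000

after link 1: o_1 = (0.0000, 2.0000, 2.0000)
after link 2: o_2 = (2.0000, -1.4641, 0.0000)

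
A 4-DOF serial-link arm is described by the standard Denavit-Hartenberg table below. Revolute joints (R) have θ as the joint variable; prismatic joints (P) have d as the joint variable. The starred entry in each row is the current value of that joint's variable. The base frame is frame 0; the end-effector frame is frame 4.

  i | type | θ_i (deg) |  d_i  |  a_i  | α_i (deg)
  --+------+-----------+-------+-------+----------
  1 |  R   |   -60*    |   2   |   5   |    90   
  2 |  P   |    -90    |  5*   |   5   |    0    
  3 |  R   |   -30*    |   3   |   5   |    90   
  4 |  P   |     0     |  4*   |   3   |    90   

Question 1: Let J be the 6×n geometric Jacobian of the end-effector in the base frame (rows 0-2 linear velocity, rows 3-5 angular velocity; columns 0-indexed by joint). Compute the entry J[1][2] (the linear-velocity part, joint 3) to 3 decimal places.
-4.268

axis z_2 = (-0.8660,-0.5000,0.0000); lever o_n−o_2 = (-6.3301,4.9641,-4.9282)
cross product → J_v[:, 2] = (2.4641,-4.2679,-7.4641)
J_ω[:, 2] = z_2
entry J[1][2] = -4.2679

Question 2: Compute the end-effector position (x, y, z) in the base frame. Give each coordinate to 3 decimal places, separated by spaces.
-8.160 -1.866 -7.928

after link 1: o_1 = (2.5000, -4.3301, 2.0000)
after link 2: o_2 = (-1.8301, -6.8301, -3.0000)
after link 3: o_3 = (-5.6782, -6.1651, -7.3301)
after link 4: o_4 = (-8.1603, -1.8660, -7.9282)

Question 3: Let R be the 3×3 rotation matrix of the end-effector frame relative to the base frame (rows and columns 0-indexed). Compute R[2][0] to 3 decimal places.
End-effector x-axis (col 0 of R) = (-0.2500,0.4330,-0.8660)
R[2][0] = -0.8660

-0.866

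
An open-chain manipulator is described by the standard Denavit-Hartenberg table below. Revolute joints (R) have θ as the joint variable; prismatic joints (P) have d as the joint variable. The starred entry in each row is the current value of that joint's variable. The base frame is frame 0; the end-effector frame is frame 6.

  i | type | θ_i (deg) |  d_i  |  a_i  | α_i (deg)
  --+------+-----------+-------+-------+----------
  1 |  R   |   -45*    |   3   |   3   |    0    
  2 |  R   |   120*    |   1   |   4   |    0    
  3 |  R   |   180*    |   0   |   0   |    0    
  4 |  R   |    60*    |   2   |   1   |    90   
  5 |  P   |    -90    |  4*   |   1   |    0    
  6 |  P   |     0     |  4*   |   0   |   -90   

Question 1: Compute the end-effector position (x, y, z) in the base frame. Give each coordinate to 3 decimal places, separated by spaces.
-1.793 -4.622 5.000

after link 1: o_1 = (2.1213, -2.1213, 3.0000)
after link 2: o_2 = (3.1566, 1.7424, 4.0000)
after link 3: o_3 = (3.1566, 1.7424, 4.0000)
after link 4: o_4 = (3.8637, 1.0353, 6.0000)
after link 5: o_5 = (1.0353, -1.7932, 5.0000)
after link 6: o_6 = (-1.7932, -4.6216, 5.0000)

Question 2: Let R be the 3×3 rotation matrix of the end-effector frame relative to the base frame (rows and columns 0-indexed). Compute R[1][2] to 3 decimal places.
End-effector z-axis (col 2 of R) = (0.7071,-0.7071,0.0000)
R[1][2] = -0.7071

-0.707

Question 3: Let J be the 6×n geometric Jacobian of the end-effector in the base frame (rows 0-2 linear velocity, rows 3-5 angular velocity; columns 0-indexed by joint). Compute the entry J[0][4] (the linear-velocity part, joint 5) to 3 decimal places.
prismatic axis z_4 = (-0.7071,-0.7071,0.0000)
J_v[:, 4] = z_4; J_ω[:, 4] = (0,0,0)
entry J[0][4] = -0.7071

-0.707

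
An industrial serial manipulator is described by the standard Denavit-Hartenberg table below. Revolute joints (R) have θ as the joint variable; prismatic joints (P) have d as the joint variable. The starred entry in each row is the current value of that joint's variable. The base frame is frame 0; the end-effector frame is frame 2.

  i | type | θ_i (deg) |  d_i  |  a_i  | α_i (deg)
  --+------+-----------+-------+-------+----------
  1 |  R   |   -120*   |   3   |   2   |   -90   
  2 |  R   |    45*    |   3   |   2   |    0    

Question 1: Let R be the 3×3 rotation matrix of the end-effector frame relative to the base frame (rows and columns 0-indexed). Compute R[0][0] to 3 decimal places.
-0.354

End-effector x-axis (col 0 of R) = (-0.3536,-0.6124,-0.7071)
R[0][0] = -0.3536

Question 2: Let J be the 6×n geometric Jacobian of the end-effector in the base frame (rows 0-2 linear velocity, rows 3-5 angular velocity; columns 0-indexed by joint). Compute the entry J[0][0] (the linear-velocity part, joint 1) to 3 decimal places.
axis z_0 = ẑ; lever o_n−o_0 = (0.8910,-4.4568,1.5858)
cross product → J_v[:, 0] = (4.4568,0.8910,-0.0000)
J_ω[:, 0] = z_0
entry J[0][0] = 4.4568

4.457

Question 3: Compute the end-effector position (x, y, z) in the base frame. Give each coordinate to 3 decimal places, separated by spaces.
after link 1: o_1 = (-1.0000, -1.7321, 3.0000)
after link 2: o_2 = (0.8910, -4.4568, 1.5858)

0.891 -4.457 1.586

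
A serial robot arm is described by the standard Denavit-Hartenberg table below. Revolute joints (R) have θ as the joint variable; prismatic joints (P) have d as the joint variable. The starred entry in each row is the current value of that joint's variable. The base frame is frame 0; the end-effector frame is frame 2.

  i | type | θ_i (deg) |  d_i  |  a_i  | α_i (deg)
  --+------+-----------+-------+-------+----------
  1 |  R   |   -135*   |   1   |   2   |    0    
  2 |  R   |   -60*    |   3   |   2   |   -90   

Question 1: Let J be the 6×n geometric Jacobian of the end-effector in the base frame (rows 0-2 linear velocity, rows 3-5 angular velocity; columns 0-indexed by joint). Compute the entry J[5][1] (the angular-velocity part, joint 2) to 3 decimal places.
1.000

axis z_1 = (0.0000,0.0000,1.0000); lever o_n−o_1 = (-1.9319,0.5176,3.0000)
cross product → J_v[:, 1] = (-0.5176,-1.9319,0.0000)
J_ω[:, 1] = z_1
entry J[5][1] = 1.0000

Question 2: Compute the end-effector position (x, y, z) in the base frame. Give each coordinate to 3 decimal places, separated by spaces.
-3.346 -0.897 4.000

after link 1: o_1 = (-1.4142, -1.4142, 1.0000)
after link 2: o_2 = (-3.3461, -0.8966, 4.0000)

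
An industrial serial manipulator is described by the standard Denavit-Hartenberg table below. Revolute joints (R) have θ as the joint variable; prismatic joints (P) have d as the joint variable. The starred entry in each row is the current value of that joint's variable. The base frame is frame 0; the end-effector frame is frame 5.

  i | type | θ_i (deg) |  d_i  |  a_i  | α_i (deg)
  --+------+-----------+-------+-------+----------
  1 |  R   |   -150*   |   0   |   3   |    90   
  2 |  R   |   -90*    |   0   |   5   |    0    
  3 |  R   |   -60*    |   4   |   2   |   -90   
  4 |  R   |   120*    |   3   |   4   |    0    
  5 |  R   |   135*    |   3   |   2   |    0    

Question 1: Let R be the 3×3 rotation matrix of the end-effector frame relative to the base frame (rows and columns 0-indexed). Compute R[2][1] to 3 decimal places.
End-effector y-axis (col 1 of R) = (0.5950,0.6424,-0.4830)
R[2][1] = -0.4830

-0.483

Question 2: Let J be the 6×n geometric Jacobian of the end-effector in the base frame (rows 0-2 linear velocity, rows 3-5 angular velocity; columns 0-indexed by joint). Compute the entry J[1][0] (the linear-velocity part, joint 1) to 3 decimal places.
-6.818

axis z_0 = ẑ; lever o_n−o_0 = (-6.8183,-1.0870,-9.9373)
cross product → J_v[:, 0] = (1.0870,-6.8183,0.0000)
J_ω[:, 0] = z_0
entry J[1][0] = -6.8183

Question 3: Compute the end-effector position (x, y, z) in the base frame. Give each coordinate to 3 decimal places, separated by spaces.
-6.818 -1.087 -9.937

after link 1: o_1 = (-2.5981, -1.5000, 0.0000)
after link 2: o_2 = (-2.5981, -1.5000, -5.0000)
after link 3: o_3 = (-3.0981, 2.8301, -6.0000)
after link 4: o_4 = (-4.1651, -1.7859, -7.5981)
after link 5: o_5 = (-6.8183, -1.0870, -9.9373)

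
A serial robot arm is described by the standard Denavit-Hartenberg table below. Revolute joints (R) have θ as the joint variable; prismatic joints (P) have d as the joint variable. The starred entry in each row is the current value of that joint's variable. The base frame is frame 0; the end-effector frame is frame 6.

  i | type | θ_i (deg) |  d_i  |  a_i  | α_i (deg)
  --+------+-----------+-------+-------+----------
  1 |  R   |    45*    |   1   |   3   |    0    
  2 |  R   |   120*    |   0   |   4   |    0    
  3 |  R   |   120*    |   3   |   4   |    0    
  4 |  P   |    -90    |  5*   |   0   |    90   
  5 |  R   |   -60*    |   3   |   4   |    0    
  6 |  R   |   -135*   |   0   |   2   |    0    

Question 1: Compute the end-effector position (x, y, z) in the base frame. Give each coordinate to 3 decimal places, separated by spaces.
after link 1: o_1 = (2.1213, 2.1213, 1.0000)
after link 2: o_2 = (-1.7424, 3.1566, 1.0000)
after link 3: o_3 = (-0.7071, -0.7071, 4.0000)
after link 4: o_4 = (-0.7071, -0.7071, 9.0000)
after link 5: o_5 = (-3.4154, 1.6730, 5.5359)
after link 6: o_6 = (-1.5494, 2.1730, 6.0535)

-1.549 2.173 6.054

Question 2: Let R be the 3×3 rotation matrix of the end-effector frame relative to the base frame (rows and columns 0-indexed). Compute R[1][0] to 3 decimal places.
End-effector x-axis (col 0 of R) = (0.9330,0.2500,0.2588)
R[1][0] = 0.2500

0.250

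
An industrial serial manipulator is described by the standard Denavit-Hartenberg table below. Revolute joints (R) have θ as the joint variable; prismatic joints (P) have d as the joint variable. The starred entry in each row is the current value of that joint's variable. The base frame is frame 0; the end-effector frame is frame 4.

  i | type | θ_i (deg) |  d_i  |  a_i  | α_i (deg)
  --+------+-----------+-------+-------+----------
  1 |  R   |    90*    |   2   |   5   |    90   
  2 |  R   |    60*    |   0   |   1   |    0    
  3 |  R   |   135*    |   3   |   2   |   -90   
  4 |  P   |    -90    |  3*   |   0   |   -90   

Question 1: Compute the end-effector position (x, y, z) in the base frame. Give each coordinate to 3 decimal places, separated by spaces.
after link 1: o_1 = (0.0000, 5.0000, 2.0000)
after link 2: o_2 = (0.0000, 5.5000, 2.8660)
after link 3: o_3 = (3.0000, 3.5681, 2.3484)
after link 4: o_4 = (3.0000, 4.3446, -0.5494)

3.000 4.345 -0.549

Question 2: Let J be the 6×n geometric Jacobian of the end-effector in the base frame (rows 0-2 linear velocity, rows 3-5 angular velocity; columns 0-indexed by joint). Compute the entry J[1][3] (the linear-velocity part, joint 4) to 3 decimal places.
0.259

prismatic axis z_3 = (0.0000,0.2588,-0.9659)
J_v[:, 3] = z_3; J_ω[:, 3] = (0,0,0)
entry J[1][3] = 0.2588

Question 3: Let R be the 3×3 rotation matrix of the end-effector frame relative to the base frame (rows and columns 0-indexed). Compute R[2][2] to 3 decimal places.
End-effector z-axis (col 2 of R) = (-0.0000,-0.9659,-0.2588)
R[2][2] = -0.2588

-0.259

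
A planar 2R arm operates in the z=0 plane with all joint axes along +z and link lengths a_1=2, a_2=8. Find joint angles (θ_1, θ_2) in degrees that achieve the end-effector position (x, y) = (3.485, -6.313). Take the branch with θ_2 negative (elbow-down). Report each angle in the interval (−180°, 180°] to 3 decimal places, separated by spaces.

45.004 -120.002

cos θ_2 = (51.9992−2²−8²)/(2·2·8) = -0.5000; θ_2 = -120.0017° (elbow-down)
β = atan2(-6.3130,3.4850) = -61.0997°; ψ = atan2(-6.9281,-2.0002) = -106.1039°
θ_1 = β − ψ = 45.0042°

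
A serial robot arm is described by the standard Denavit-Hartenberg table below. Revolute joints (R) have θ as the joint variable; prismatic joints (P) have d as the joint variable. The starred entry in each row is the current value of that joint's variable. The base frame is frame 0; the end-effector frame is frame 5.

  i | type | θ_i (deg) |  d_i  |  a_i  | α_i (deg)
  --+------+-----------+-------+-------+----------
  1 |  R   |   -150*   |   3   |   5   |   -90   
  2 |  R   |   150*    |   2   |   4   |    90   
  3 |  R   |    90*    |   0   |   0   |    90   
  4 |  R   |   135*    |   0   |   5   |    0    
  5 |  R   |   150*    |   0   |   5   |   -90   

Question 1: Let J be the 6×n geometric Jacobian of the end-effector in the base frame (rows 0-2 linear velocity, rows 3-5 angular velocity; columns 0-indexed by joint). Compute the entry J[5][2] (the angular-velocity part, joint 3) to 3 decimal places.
axis z_2 = (-0.4330,-0.2500,-0.8660); lever o_n−o_2 = (-0.5604,2.2647,1.1207)
cross product → J_v[:, 2] = (1.6811,0.9706,-1.1207)
J_ω[:, 2] = z_2
entry J[5][2] = -0.8660

-0.866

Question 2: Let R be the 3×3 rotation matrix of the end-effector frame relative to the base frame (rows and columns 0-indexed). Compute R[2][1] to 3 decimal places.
0.500

End-effector y-axis (col 1 of R) = (-0.7500,-0.4330,0.5000)
R[2][1] = 0.5000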